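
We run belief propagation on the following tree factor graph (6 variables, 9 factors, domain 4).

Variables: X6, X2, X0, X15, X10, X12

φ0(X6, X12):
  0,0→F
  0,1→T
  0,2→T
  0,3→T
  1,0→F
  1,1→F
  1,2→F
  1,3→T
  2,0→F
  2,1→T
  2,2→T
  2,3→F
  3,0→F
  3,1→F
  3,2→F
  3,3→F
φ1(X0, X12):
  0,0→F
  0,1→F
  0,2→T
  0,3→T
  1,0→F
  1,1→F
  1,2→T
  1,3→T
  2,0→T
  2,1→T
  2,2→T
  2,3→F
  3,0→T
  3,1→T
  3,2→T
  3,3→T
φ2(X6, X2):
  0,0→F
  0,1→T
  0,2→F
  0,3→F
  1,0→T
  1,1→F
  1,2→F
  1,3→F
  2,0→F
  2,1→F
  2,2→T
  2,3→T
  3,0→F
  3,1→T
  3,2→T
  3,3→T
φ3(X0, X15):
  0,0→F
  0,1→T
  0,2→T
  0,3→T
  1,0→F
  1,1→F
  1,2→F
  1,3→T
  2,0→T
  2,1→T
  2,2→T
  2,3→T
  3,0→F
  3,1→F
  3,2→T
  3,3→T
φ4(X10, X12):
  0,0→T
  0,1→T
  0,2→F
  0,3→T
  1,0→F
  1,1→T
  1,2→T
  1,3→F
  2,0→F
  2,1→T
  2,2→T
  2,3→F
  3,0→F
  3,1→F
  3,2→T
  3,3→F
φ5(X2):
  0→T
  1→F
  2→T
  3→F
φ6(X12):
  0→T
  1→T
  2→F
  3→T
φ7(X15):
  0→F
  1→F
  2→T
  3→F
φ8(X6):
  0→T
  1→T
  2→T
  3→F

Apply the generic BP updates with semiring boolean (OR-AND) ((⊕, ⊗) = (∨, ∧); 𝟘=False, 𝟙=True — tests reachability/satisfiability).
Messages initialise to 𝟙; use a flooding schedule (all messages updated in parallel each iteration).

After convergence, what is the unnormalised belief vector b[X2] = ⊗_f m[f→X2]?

b[X2] = [T, F, T, F]

init: all messages = 𝟙 over 4 values
r1 m[φ0→X6] = [T, T, T, F]
r1 m[φ0→X12] = [F, T, T, T]
r1 m[φ1→X0] = [T, T, T, T]
r1 m[φ1→X12] = [T, T, T, T]
r1 m[φ2→X6] = [T, T, T, T]
r1 m[φ2→X2] = [T, T, T, T]
r1 m[φ3→X0] = [T, T, T, T]
r1 m[φ3→X15] = [T, T, T, T]
r1 m[φ4→X10] = [T, T, T, T]
r1 m[φ4→X12] = [T, T, T, T]
r1 m[φ5→X2] = [T, F, T, F]
r1 m[φ6→X12] = [T, T, F, T]
r1 m[φ7→X15] = [F, F, T, F]
r1 m[φ8→X6] = [T, T, T, F]
r1 m[X6→φ0] = [T, T, T, T]
r1 m[X6→φ2] = [T, T, T, T]
r1 m[X6→φ8] = [T, T, T, T]
r1 m[X2→φ2] = [T, T, T, T]
r1 m[X2→φ5] = [T, T, T, T]
r1 m[X0→φ1] = [T, T, T, T]
r1 m[X0→φ3] = [T, T, T, T]
r1 m[X15→φ3] = [T, T, T, T]
r1 m[X15→φ7] = [T, T, T, T]
r1 m[X10→φ4] = [T, T, T, T]
r1 m[X12→φ0] = [T, T, T, T]
r1 m[X12→φ1] = [T, T, T, T]
r1 m[X12→φ4] = [T, T, T, T]
r1 m[X12→φ6] = [T, T, T, T]
r2 m[φ0→X6] = [T, T, T, F]
r2 m[φ0→X12] = [F, T, T, T]
r2 m[φ1→X0] = [T, T, T, T]
r2 m[φ1→X12] = [T, T, T, T]
r2 m[φ2→X6] = [T, T, T, T]
r2 m[φ2→X2] = [T, T, T, T]
r2 m[φ3→X0] = [T, T, T, T]
r2 m[φ3→X15] = [T, T, T, T]
r2 m[φ4→X10] = [T, T, T, T]
r2 m[φ4→X12] = [T, T, T, T]
r2 m[φ5→X2] = [T, F, T, F]
r2 m[φ6→X12] = [T, T, F, T]
r2 m[φ7→X15] = [F, F, T, F]
r2 m[φ8→X6] = [T, T, T, F]
r2 m[X6→φ0] = [T, T, T, F]
r2 m[X6→φ2] = [T, T, T, F]
r2 m[X6→φ8] = [T, T, T, F]
r2 m[X2→φ2] = [T, F, T, F]
r2 m[X2→φ5] = [T, T, T, T]
r2 m[X0→φ1] = [T, T, T, T]
r2 m[X0→φ3] = [T, T, T, T]
r2 m[X15→φ3] = [F, F, T, F]
r2 m[X15→φ7] = [T, T, T, T]
r2 m[X10→φ4] = [T, T, T, T]
r2 m[X12→φ0] = [T, T, F, T]
r2 m[X12→φ1] = [F, T, F, T]
r2 m[X12→φ4] = [F, T, F, T]
r2 m[X12→φ6] = [F, T, T, T]
r3 m[φ0→X6] = [T, T, T, F]
r3 m[φ0→X12] = [F, T, T, T]
r3 m[φ1→X0] = [T, T, T, T]
r3 m[φ1→X12] = [T, T, T, T]
r3 m[φ2→X6] = [F, T, T, T]
r3 m[φ2→X2] = [T, T, T, T]
r3 m[φ3→X0] = [T, F, T, T]
r3 m[φ3→X15] = [T, T, T, T]
r3 m[φ4→X10] = [T, T, T, F]
r3 m[φ4→X12] = [T, T, T, T]
r3 m[φ5→X2] = [T, F, T, F]
r3 m[φ6→X12] = [T, T, F, T]
r3 m[φ7→X15] = [F, F, T, F]
r3 m[φ8→X6] = [T, T, T, F]
r3 m[X6→φ0] = [T, T, T, F]
r3 m[X6→φ2] = [T, T, T, F]
r3 m[X6→φ8] = [T, T, T, F]
r3 m[X2→φ2] = [T, F, T, F]
r3 m[X2→φ5] = [T, T, T, T]
r3 m[X0→φ1] = [T, T, T, T]
r3 m[X0→φ3] = [T, T, T, T]
r3 m[X15→φ3] = [F, F, T, F]
r3 m[X15→φ7] = [T, T, T, T]
r3 m[X10→φ4] = [T, T, T, T]
r3 m[X12→φ0] = [T, T, F, T]
r3 m[X12→φ1] = [F, T, F, T]
r3 m[X12→φ4] = [F, T, F, T]
r3 m[X12→φ6] = [F, T, T, T]
r4 m[φ0→X6] = [T, T, T, F]
r4 m[φ0→X12] = [F, T, T, T]
r4 m[φ1→X0] = [T, T, T, T]
r4 m[φ1→X12] = [T, T, T, T]
r4 m[φ2→X6] = [F, T, T, T]
r4 m[φ2→X2] = [T, T, T, T]
r4 m[φ3→X0] = [T, F, T, T]
r4 m[φ3→X15] = [T, T, T, T]
r4 m[φ4→X10] = [T, T, T, F]
r4 m[φ4→X12] = [T, T, T, T]
r4 m[φ5→X2] = [T, F, T, F]
r4 m[φ6→X12] = [T, T, F, T]
r4 m[φ7→X15] = [F, F, T, F]
r4 m[φ8→X6] = [T, T, T, F]
r4 m[X6→φ0] = [F, T, T, F]
r4 m[X6→φ2] = [T, T, T, F]
r4 m[X6→φ8] = [F, T, T, F]
r4 m[X2→φ2] = [T, F, T, F]
r4 m[X2→φ5] = [T, T, T, T]
r4 m[X0→φ1] = [T, F, T, T]
r4 m[X0→φ3] = [T, T, T, T]
r4 m[X15→φ3] = [F, F, T, F]
r4 m[X15→φ7] = [T, T, T, T]
r4 m[X10→φ4] = [T, T, T, T]
r4 m[X12→φ0] = [T, T, F, T]
r4 m[X12→φ1] = [F, T, F, T]
r4 m[X12→φ4] = [F, T, F, T]
r4 m[X12→φ6] = [F, T, T, T]
r5 m[φ0→X6] = [T, T, T, F]
r5 m[φ0→X12] = [F, T, T, T]
r5 m[φ1→X0] = [T, T, T, T]
r5 m[φ1→X12] = [T, T, T, T]
r5 m[φ2→X6] = [F, T, T, T]
r5 m[φ2→X2] = [T, T, T, T]
r5 m[φ3→X0] = [T, F, T, T]
r5 m[φ3→X15] = [T, T, T, T]
r5 m[φ4→X10] = [T, T, T, F]
r5 m[φ4→X12] = [T, T, T, T]
r5 m[φ5→X2] = [T, F, T, F]
r5 m[φ6→X12] = [T, T, F, T]
r5 m[φ7→X15] = [F, F, T, F]
r5 m[φ8→X6] = [T, T, T, F]
r5 m[X6→φ0] = [F, T, T, F]
r5 m[X6→φ2] = [T, T, T, F]
r5 m[X6→φ8] = [F, T, T, F]
r5 m[X2→φ2] = [T, F, T, F]
r5 m[X2→φ5] = [T, T, T, T]
r5 m[X0→φ1] = [T, F, T, T]
r5 m[X0→φ3] = [T, T, T, T]
r5 m[X15→φ3] = [F, F, T, F]
r5 m[X15→φ7] = [T, T, T, T]
r5 m[X10→φ4] = [T, T, T, T]
r5 m[X12→φ0] = [T, T, F, T]
r5 m[X12→φ1] = [F, T, F, T]
r5 m[X12→φ4] = [F, T, F, T]
r5 m[X12→φ6] = [F, T, T, T]
fixed point reached at round 5
b[X2] = ⊗ incoming = [T, F, T, F]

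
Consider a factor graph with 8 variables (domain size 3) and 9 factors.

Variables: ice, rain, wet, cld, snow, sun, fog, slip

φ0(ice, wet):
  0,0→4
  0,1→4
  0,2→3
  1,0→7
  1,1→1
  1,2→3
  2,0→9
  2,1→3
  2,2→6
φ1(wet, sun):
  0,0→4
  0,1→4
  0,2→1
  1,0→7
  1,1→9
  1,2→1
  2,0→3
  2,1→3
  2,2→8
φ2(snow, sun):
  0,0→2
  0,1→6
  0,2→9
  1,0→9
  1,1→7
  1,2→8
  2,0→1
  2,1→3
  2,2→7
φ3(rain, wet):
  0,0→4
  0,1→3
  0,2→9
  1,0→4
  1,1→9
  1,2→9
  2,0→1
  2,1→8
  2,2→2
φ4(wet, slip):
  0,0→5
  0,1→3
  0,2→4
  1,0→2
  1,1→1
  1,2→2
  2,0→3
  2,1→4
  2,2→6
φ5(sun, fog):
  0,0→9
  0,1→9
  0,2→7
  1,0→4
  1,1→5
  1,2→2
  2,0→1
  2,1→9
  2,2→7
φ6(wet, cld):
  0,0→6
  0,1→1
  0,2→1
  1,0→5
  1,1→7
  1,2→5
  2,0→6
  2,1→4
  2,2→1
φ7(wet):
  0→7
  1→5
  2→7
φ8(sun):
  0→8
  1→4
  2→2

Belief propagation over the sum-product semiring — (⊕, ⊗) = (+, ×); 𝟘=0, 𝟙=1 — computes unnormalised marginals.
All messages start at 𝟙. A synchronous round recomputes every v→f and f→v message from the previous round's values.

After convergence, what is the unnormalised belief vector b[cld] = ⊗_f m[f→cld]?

init: all messages = 𝟙 over 3 values
r1 m[φ0→ice] = [11, 11, 18]
r1 m[φ0→wet] = [20, 8, 12]
r1 m[φ1→wet] = [9, 17, 14]
r1 m[φ1→sun] = [14, 16, 10]
r1 m[φ2→snow] = [17, 24, 11]
r1 m[φ2→sun] = [12, 16, 24]
r1 m[φ3→rain] = [16, 22, 11]
r1 m[φ3→wet] = [9, 20, 20]
r1 m[φ4→wet] = [12, 5, 13]
r1 m[φ4→slip] = [10, 8, 12]
r1 m[φ5→sun] = [25, 11, 17]
r1 m[φ5→fog] = [14, 23, 16]
r1 m[φ6→wet] = [8, 17, 11]
r1 m[φ6→cld] = [17, 12, 7]
r1 m[φ7→wet] = [7, 5, 7]
r1 m[φ8→sun] = [8, 4, 2]
r1 m[ice→φ0] = [1, 1, 1]
r1 m[rain→φ3] = [1, 1, 1]
r1 m[wet→φ0] = [1, 1, 1]
r1 m[wet→φ1] = [1, 1, 1]
r1 m[wet→φ3] = [1, 1, 1]
r1 m[wet→φ4] = [1, 1, 1]
r1 m[wet→φ6] = [1, 1, 1]
r1 m[wet→φ7] = [1, 1, 1]
r1 m[cld→φ6] = [1, 1, 1]
r1 m[snow→φ2] = [1, 1, 1]
r1 m[sun→φ1] = [1, 1, 1]
r1 m[sun→φ2] = [1, 1, 1]
r1 m[sun→φ5] = [1, 1, 1]
r1 m[sun→φ8] = [1, 1, 1]
r1 m[fog→φ5] = [1, 1, 1]
r1 m[slip→φ4] = [1, 1, 1]
r2 m[φ0→ice] = [11, 11, 18]
r2 m[φ0→wet] = [20, 8, 12]
r2 m[φ1→wet] = [9, 17, 14]
r2 m[φ1→sun] = [14, 16, 10]
r2 m[φ2→snow] = [17, 24, 11]
r2 m[φ2→sun] = [12, 16, 24]
r2 m[φ3→rain] = [16, 22, 11]
r2 m[φ3→wet] = [9, 20, 20]
r2 m[φ4→wet] = [12, 5, 13]
r2 m[φ4→slip] = [10, 8, 12]
r2 m[φ5→sun] = [25, 11, 17]
r2 m[φ5→fog] = [14, 23, 16]
r2 m[φ6→wet] = [8, 17, 11]
r2 m[φ6→cld] = [17, 12, 7]
r2 m[φ7→wet] = [7, 5, 7]
r2 m[φ8→sun] = [8, 4, 2]
r2 m[ice→φ0] = [1, 1, 1]
r2 m[rain→φ3] = [1, 1, 1]
r2 m[wet→φ0] = [54432, 144500, 280280]
r2 m[wet→φ1] = [120960, 68000, 240240]
r2 m[wet→φ3] = [120960, 57800, 168168]
r2 m[wet→φ4] = [90720, 231200, 258720]
r2 m[wet→φ6] = [136080, 68000, 305760]
r2 m[wet→φ7] = [155520, 231200, 480480]
r2 m[cld→φ6] = [1, 1, 1]
r2 m[snow→φ2] = [1, 1, 1]
r2 m[sun→φ1] = [2400, 704, 816]
r2 m[sun→φ2] = [2800, 704, 340]
r2 m[sun→φ5] = [1344, 1024, 480]
r2 m[sun→φ8] = [4200, 2816, 4080]
r2 m[fog→φ5] = [1, 1, 1]
r2 m[slip→φ4] = [1, 1, 1]
r3 m[φ0→ice] = [1636568, 1366364, 2605068]
r3 m[φ0→wet] = [20, 8, 12]
r3 m[φ1→wet] = [13232, 23952, 15840]
r3 m[φ1→sun] = [1680560, 1816560, 2110880]
r3 m[φ2→snow] = [12884, 32848, 7292]
r3 m[φ2→sun] = [12, 16, 24]
r3 m[φ3→rain] = [2170752, 2517552, 919696]
r3 m[φ3→wet] = [9, 20, 20]
r3 m[φ4→wet] = [12, 5, 13]
r3 m[φ4→slip] = [1692160, 1538240, 2377600]
r3 m[φ5→sun] = [25, 11, 17]
r3 m[φ5→fog] = [16672, 21536, 14816]
r3 m[φ6→wet] = [8, 17, 11]
r3 m[φ6→cld] = [2991040, 1835120, 781840]
r3 m[φ7→wet] = [7, 5, 7]
r3 m[φ8→sun] = [8, 4, 2]
r3 m[ice→φ0] = [1, 1, 1]
r3 m[rain→φ3] = [1, 1, 1]
r3 m[wet→φ0] = [54432, 144500, 280280]
r3 m[wet→φ1] = [120960, 68000, 240240]
r3 m[wet→φ3] = [120960, 57800, 168168]
r3 m[wet→φ4] = [90720, 231200, 258720]
r3 m[wet→φ6] = [136080, 68000, 305760]
r3 m[wet→φ7] = [155520, 231200, 480480]
r3 m[cld→φ6] = [1, 1, 1]
r3 m[snow→φ2] = [1, 1, 1]
r3 m[sun→φ1] = [2400, 704, 816]
r3 m[sun→φ2] = [2800, 704, 340]
r3 m[sun→φ5] = [1344, 1024, 480]
r3 m[sun→φ8] = [4200, 2816, 4080]
r3 m[fog→φ5] = [1, 1, 1]
r3 m[slip→φ4] = [1, 1, 1]
r4 m[φ0→ice] = [1636568, 1366364, 2605068]
r4 m[φ0→wet] = [20, 8, 12]
r4 m[φ1→wet] = [13232, 23952, 15840]
r4 m[φ1→sun] = [1680560, 1816560, 2110880]
r4 m[φ2→snow] = [12884, 32848, 7292]
r4 m[φ2→sun] = [12, 16, 24]
r4 m[φ3→rain] = [2170752, 2517552, 919696]
r4 m[φ3→wet] = [9, 20, 20]
r4 m[φ4→wet] = [12, 5, 13]
r4 m[φ4→slip] = [1692160, 1538240, 2377600]
r4 m[φ5→sun] = [25, 11, 17]
r4 m[φ5→fog] = [16672, 21536, 14816]
r4 m[φ6→wet] = [8, 17, 11]
r4 m[φ6→cld] = [2991040, 1835120, 781840]
r4 m[φ7→wet] = [7, 5, 7]
r4 m[φ8→sun] = [8, 4, 2]
r4 m[ice→φ0] = [1, 1, 1]
r4 m[rain→φ3] = [1, 1, 1]
r4 m[wet→φ0] = [80027136, 203592000, 317116800]
r4 m[wet→φ1] = [120960, 68000, 240240]
r4 m[wet→φ3] = [177838080, 81436800, 190270080]
r4 m[wet→φ4] = [133378560, 325747200, 292723200]
r4 m[wet→φ6] = [200067840, 95808000, 345945600]
r4 m[wet→φ7] = [228648960, 325747200, 543628800]
r4 m[cld→φ6] = [1, 1, 1]
r4 m[snow→φ2] = [1, 1, 1]
r4 m[sun→φ1] = [2400, 704, 816]
r4 m[sun→φ2] = [336112000, 79928640, 71769920]
r4 m[sun→φ5] = [161333760, 116259840, 101322240]
r4 m[sun→φ8] = [504168000, 319714560, 861239040]
r4 m[fog→φ5] = [1, 1, 1]
r4 m[slip→φ4] = [1, 1, 1]
r5 m[φ0→ice] = [2085826944, 1715132352, 3233721024]
r5 m[φ0→wet] = [20, 8, 12]
r5 m[φ1→wet] = [13232, 23952, 15840]
r5 m[φ1→sun] = [1680560, 1816560, 2110880]
r5 m[φ2→snow] = [1797725120, 4158667840, 1078287360]
r5 m[φ2→sun] = [12, 16, 24]
r5 m[φ3→rain] = [2668093440, 3156714240, 1209872640]
r5 m[φ3→wet] = [9, 20, 20]
r5 m[φ4→wet] = [12, 5, 13]
r5 m[φ4→slip] = [2196556800, 1896775680, 2941347840]
r5 m[φ5→sun] = [25, 11, 17]
r5 m[φ5→fog] = [2018365440, 2945203200, 2071111680]
r5 m[φ6→wet] = [8, 17, 11]
r5 m[φ6→cld] = [3755120640, 2254506240, 1025053440]
r5 m[φ7→wet] = [7, 5, 7]
r5 m[φ8→sun] = [8, 4, 2]
r5 m[ice→φ0] = [1, 1, 1]
r5 m[rain→φ3] = [1, 1, 1]
r5 m[wet→φ0] = [80027136, 203592000, 317116800]
r5 m[wet→φ1] = [120960, 68000, 240240]
r5 m[wet→φ3] = [177838080, 81436800, 190270080]
r5 m[wet→φ4] = [133378560, 325747200, 292723200]
r5 m[wet→φ6] = [200067840, 95808000, 345945600]
r5 m[wet→φ7] = [228648960, 325747200, 543628800]
r5 m[cld→φ6] = [1, 1, 1]
r5 m[snow→φ2] = [1, 1, 1]
r5 m[sun→φ1] = [2400, 704, 816]
r5 m[sun→φ2] = [336112000, 79928640, 71769920]
r5 m[sun→φ5] = [161333760, 116259840, 101322240]
r5 m[sun→φ8] = [504168000, 319714560, 861239040]
r5 m[fog→φ5] = [1, 1, 1]
r5 m[slip→φ4] = [1, 1, 1]
r6 m[φ0→ice] = [2085826944, 1715132352, 3233721024]
r6 m[φ0→wet] = [20, 8, 12]
r6 m[φ1→wet] = [13232, 23952, 15840]
r6 m[φ1→sun] = [1680560, 1816560, 2110880]
r6 m[φ2→snow] = [1797725120, 4158667840, 1078287360]
r6 m[φ2→sun] = [12, 16, 24]
r6 m[φ3→rain] = [2668093440, 3156714240, 1209872640]
r6 m[φ3→wet] = [9, 20, 20]
r6 m[φ4→wet] = [12, 5, 13]
r6 m[φ4→slip] = [2196556800, 1896775680, 2941347840]
r6 m[φ5→sun] = [25, 11, 17]
r6 m[φ5→fog] = [2018365440, 2945203200, 2071111680]
r6 m[φ6→wet] = [8, 17, 11]
r6 m[φ6→cld] = [3755120640, 2254506240, 1025053440]
r6 m[φ7→wet] = [7, 5, 7]
r6 m[φ8→sun] = [8, 4, 2]
r6 m[ice→φ0] = [1, 1, 1]
r6 m[rain→φ3] = [1, 1, 1]
r6 m[wet→φ0] = [80027136, 203592000, 317116800]
r6 m[wet→φ1] = [120960, 68000, 240240]
r6 m[wet→φ3] = [177838080, 81436800, 190270080]
r6 m[wet→φ4] = [133378560, 325747200, 292723200]
r6 m[wet→φ6] = [200067840, 95808000, 345945600]
r6 m[wet→φ7] = [228648960, 325747200, 543628800]
r6 m[cld→φ6] = [1, 1, 1]
r6 m[snow→φ2] = [1, 1, 1]
r6 m[sun→φ1] = [2400, 704, 816]
r6 m[sun→φ2] = [336112000, 79928640, 71769920]
r6 m[sun→φ5] = [161333760, 116259840, 101322240]
r6 m[sun→φ8] = [504168000, 319714560, 861239040]
r6 m[fog→φ5] = [1, 1, 1]
r6 m[slip→φ4] = [1, 1, 1]
fixed point reached at round 6
b[cld] = ⊗ incoming = [3755120640, 2254506240, 1025053440]

b[cld] = [3755120640, 2254506240, 1025053440]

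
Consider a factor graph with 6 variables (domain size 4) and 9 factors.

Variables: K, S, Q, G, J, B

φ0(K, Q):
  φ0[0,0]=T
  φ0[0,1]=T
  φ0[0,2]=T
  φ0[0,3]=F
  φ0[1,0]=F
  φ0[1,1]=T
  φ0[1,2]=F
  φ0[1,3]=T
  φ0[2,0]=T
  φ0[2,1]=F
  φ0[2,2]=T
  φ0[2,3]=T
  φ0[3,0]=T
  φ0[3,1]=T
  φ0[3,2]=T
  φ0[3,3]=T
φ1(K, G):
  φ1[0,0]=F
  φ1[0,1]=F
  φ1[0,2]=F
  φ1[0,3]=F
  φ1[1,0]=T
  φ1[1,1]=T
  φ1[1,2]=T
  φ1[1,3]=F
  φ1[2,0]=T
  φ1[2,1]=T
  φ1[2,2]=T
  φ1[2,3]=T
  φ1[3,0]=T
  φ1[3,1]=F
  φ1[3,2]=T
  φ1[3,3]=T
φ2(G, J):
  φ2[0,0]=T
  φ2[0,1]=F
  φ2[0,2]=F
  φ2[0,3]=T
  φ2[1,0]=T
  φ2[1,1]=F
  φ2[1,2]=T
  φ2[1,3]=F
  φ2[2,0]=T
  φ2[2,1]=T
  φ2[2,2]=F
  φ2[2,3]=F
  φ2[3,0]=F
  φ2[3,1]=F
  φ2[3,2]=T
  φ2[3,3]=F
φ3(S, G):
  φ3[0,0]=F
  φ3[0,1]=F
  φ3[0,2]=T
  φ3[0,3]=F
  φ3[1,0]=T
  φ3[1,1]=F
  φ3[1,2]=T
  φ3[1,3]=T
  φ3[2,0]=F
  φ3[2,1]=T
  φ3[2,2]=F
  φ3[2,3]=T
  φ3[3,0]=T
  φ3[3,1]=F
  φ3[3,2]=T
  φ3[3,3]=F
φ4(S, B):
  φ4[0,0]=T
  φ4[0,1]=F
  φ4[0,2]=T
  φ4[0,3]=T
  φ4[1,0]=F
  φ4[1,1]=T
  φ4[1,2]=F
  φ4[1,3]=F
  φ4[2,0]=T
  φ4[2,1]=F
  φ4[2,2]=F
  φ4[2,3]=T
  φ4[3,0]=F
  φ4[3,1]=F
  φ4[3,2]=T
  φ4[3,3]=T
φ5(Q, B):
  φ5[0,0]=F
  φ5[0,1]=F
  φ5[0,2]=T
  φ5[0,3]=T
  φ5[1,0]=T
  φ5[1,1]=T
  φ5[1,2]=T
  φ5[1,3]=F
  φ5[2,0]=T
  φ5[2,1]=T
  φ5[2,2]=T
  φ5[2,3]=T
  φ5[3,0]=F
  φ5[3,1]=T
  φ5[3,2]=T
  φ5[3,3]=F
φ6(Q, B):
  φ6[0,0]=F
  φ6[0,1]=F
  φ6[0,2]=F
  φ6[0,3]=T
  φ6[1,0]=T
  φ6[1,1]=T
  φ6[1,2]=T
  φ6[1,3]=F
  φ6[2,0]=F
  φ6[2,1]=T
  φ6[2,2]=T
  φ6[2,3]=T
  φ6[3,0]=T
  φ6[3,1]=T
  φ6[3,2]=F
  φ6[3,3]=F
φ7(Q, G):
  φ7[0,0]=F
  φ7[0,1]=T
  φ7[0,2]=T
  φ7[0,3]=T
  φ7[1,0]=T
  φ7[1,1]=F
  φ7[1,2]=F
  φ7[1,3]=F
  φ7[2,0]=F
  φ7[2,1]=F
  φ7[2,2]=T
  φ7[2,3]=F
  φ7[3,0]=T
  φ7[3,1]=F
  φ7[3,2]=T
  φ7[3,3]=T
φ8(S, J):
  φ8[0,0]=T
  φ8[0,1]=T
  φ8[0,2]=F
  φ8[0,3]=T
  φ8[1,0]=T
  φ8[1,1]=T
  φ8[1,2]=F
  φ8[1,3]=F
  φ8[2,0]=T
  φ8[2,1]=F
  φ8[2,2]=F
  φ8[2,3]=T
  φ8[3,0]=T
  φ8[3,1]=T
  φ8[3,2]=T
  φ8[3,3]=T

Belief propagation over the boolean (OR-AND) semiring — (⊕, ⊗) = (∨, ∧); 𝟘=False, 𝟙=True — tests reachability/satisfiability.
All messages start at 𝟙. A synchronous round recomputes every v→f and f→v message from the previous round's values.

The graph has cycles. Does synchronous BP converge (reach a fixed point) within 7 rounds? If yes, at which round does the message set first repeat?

CONVERGED at round 3

init: all messages = 𝟙 over 4 values
r1 m[φ0→K] = [T, T, T, T]
r1 m[φ0→Q] = [T, T, T, T]
r1 m[φ1→K] = [F, T, T, T]
r1 m[φ1→G] = [T, T, T, T]
r1 m[φ2→G] = [T, T, T, T]
r1 m[φ2→J] = [T, T, T, T]
r1 m[φ3→S] = [T, T, T, T]
r1 m[φ3→G] = [T, T, T, T]
r1 m[φ4→S] = [T, T, T, T]
r1 m[φ4→B] = [T, T, T, T]
r1 m[φ5→Q] = [T, T, T, T]
r1 m[φ5→B] = [T, T, T, T]
r1 m[φ6→Q] = [T, T, T, T]
r1 m[φ6→B] = [T, T, T, T]
r1 m[φ7→Q] = [T, T, T, T]
r1 m[φ7→G] = [T, T, T, T]
r1 m[φ8→S] = [T, T, T, T]
r1 m[φ8→J] = [T, T, T, T]
r1 m[K→φ0] = [T, T, T, T]
r1 m[K→φ1] = [T, T, T, T]
r1 m[S→φ3] = [T, T, T, T]
r1 m[S→φ4] = [T, T, T, T]
r1 m[S→φ8] = [T, T, T, T]
r1 m[Q→φ0] = [T, T, T, T]
r1 m[Q→φ5] = [T, T, T, T]
r1 m[Q→φ6] = [T, T, T, T]
r1 m[Q→φ7] = [T, T, T, T]
r1 m[G→φ1] = [T, T, T, T]
r1 m[G→φ2] = [T, T, T, T]
r1 m[G→φ3] = [T, T, T, T]
r1 m[G→φ7] = [T, T, T, T]
r1 m[J→φ2] = [T, T, T, T]
r1 m[J→φ8] = [T, T, T, T]
r1 m[B→φ4] = [T, T, T, T]
r1 m[B→φ5] = [T, T, T, T]
r1 m[B→φ6] = [T, T, T, T]
r2 m[φ0→K] = [T, T, T, T]
r2 m[φ0→Q] = [T, T, T, T]
r2 m[φ1→K] = [F, T, T, T]
r2 m[φ1→G] = [T, T, T, T]
r2 m[φ2→G] = [T, T, T, T]
r2 m[φ2→J] = [T, T, T, T]
r2 m[φ3→S] = [T, T, T, T]
r2 m[φ3→G] = [T, T, T, T]
r2 m[φ4→S] = [T, T, T, T]
r2 m[φ4→B] = [T, T, T, T]
r2 m[φ5→Q] = [T, T, T, T]
r2 m[φ5→B] = [T, T, T, T]
r2 m[φ6→Q] = [T, T, T, T]
r2 m[φ6→B] = [T, T, T, T]
r2 m[φ7→Q] = [T, T, T, T]
r2 m[φ7→G] = [T, T, T, T]
r2 m[φ8→S] = [T, T, T, T]
r2 m[φ8→J] = [T, T, T, T]
r2 m[K→φ0] = [F, T, T, T]
r2 m[K→φ1] = [T, T, T, T]
r2 m[S→φ3] = [T, T, T, T]
r2 m[S→φ4] = [T, T, T, T]
r2 m[S→φ8] = [T, T, T, T]
r2 m[Q→φ0] = [T, T, T, T]
r2 m[Q→φ5] = [T, T, T, T]
r2 m[Q→φ6] = [T, T, T, T]
r2 m[Q→φ7] = [T, T, T, T]
r2 m[G→φ1] = [T, T, T, T]
r2 m[G→φ2] = [T, T, T, T]
r2 m[G→φ3] = [T, T, T, T]
r2 m[G→φ7] = [T, T, T, T]
r2 m[J→φ2] = [T, T, T, T]
r2 m[J→φ8] = [T, T, T, T]
r2 m[B→φ4] = [T, T, T, T]
r2 m[B→φ5] = [T, T, T, T]
r2 m[B→φ6] = [T, T, T, T]
r3 m[φ0→K] = [T, T, T, T]
r3 m[φ0→Q] = [T, T, T, T]
r3 m[φ1→K] = [F, T, T, T]
r3 m[φ1→G] = [T, T, T, T]
r3 m[φ2→G] = [T, T, T, T]
r3 m[φ2→J] = [T, T, T, T]
r3 m[φ3→S] = [T, T, T, T]
r3 m[φ3→G] = [T, T, T, T]
r3 m[φ4→S] = [T, T, T, T]
r3 m[φ4→B] = [T, T, T, T]
r3 m[φ5→Q] = [T, T, T, T]
r3 m[φ5→B] = [T, T, T, T]
r3 m[φ6→Q] = [T, T, T, T]
r3 m[φ6→B] = [T, T, T, T]
r3 m[φ7→Q] = [T, T, T, T]
r3 m[φ7→G] = [T, T, T, T]
r3 m[φ8→S] = [T, T, T, T]
r3 m[φ8→J] = [T, T, T, T]
r3 m[K→φ0] = [F, T, T, T]
r3 m[K→φ1] = [T, T, T, T]
r3 m[S→φ3] = [T, T, T, T]
r3 m[S→φ4] = [T, T, T, T]
r3 m[S→φ8] = [T, T, T, T]
r3 m[Q→φ0] = [T, T, T, T]
r3 m[Q→φ5] = [T, T, T, T]
r3 m[Q→φ6] = [T, T, T, T]
r3 m[Q→φ7] = [T, T, T, T]
r3 m[G→φ1] = [T, T, T, T]
r3 m[G→φ2] = [T, T, T, T]
r3 m[G→φ3] = [T, T, T, T]
r3 m[G→φ7] = [T, T, T, T]
r3 m[J→φ2] = [T, T, T, T]
r3 m[J→φ8] = [T, T, T, T]
r3 m[B→φ4] = [T, T, T, T]
r3 m[B→φ5] = [T, T, T, T]
r3 m[B→φ6] = [T, T, T, T]
fixed point reached at round 3
messages reach a fixed point at round 3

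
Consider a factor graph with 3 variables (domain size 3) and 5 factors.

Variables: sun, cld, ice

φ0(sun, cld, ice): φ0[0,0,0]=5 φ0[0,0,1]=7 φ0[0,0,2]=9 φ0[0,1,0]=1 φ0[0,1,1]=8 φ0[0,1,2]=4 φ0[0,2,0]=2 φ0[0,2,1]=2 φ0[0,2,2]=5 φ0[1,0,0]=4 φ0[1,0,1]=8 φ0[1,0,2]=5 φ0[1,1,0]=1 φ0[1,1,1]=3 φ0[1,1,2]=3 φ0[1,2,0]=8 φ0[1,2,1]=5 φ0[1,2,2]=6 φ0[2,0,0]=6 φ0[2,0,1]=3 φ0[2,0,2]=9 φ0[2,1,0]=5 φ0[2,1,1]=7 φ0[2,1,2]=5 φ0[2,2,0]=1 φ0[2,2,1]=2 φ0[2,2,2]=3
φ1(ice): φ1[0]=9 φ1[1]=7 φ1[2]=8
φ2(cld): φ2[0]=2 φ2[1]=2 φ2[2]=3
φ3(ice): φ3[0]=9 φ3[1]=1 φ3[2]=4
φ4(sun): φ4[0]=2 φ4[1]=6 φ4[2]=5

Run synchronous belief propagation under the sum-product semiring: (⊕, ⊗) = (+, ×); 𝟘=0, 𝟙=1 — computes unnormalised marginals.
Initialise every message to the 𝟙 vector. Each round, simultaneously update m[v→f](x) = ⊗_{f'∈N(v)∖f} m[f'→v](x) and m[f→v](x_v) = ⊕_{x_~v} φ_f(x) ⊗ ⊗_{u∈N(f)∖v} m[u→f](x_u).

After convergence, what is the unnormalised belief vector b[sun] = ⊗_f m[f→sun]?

b[sun] = [6044, 24606, 16955]

init: all messages = 𝟙 over 3 values
r1 m[φ0→sun] = [43, 43, 41]
r1 m[φ0→cld] = [56, 37, 34]
r1 m[φ0→ice] = [33, 45, 49]
r1 m[φ1→ice] = [9, 7, 8]
r1 m[φ2→cld] = [2, 2, 3]
r1 m[φ3→ice] = [9, 1, 4]
r1 m[φ4→sun] = [2, 6, 5]
r1 m[sun→φ0] = [1, 1, 1]
r1 m[sun→φ4] = [1, 1, 1]
r1 m[cld→φ0] = [1, 1, 1]
r1 m[cld→φ2] = [1, 1, 1]
r1 m[ice→φ0] = [1, 1, 1]
r1 m[ice→φ1] = [1, 1, 1]
r1 m[ice→φ3] = [1, 1, 1]
r2 m[φ0→sun] = [43, 43, 41]
r2 m[φ0→cld] = [56, 37, 34]
r2 m[φ0→ice] = [33, 45, 49]
r2 m[φ1→ice] = [9, 7, 8]
r2 m[φ2→cld] = [2, 2, 3]
r2 m[φ3→ice] = [9, 1, 4]
r2 m[φ4→sun] = [2, 6, 5]
r2 m[sun→φ0] = [2, 6, 5]
r2 m[sun→φ4] = [43, 43, 41]
r2 m[cld→φ0] = [2, 2, 3]
r2 m[cld→φ2] = [56, 37, 34]
r2 m[ice→φ0] = [81, 7, 32]
r2 m[ice→φ1] = [297, 45, 196]
r2 m[ice→φ3] = [297, 315, 392]
r3 m[φ0→sun] = [3022, 4101, 3391]
r3 m[φ0→cld] = [8699, 4788, 6877]
r3 m[φ0→ice] = [365, 424, 471]
r3 m[φ1→ice] = [9, 7, 8]
r3 m[φ2→cld] = [2, 2, 3]
r3 m[φ3→ice] = [9, 1, 4]
r3 m[φ4→sun] = [2, 6, 5]
r3 m[sun→φ0] = [2, 6, 5]
r3 m[sun→φ4] = [43, 43, 41]
r3 m[cld→φ0] = [2, 2, 3]
r3 m[cld→φ2] = [56, 37, 34]
r3 m[ice→φ0] = [81, 7, 32]
r3 m[ice→φ1] = [297, 45, 196]
r3 m[ice→φ3] = [297, 315, 392]
r4 m[φ0→sun] = [3022, 4101, 3391]
r4 m[φ0→cld] = [8699, 4788, 6877]
r4 m[φ0→ice] = [365, 424, 471]
r4 m[φ1→ice] = [9, 7, 8]
r4 m[φ2→cld] = [2, 2, 3]
r4 m[φ3→ice] = [9, 1, 4]
r4 m[φ4→sun] = [2, 6, 5]
r4 m[sun→φ0] = [2, 6, 5]
r4 m[sun→φ4] = [3022, 4101, 3391]
r4 m[cld→φ0] = [2, 2, 3]
r4 m[cld→φ2] = [8699, 4788, 6877]
r4 m[ice→φ0] = [81, 7, 32]
r4 m[ice→φ1] = [3285, 424, 1884]
r4 m[ice→φ3] = [3285, 2968, 3768]
r5 m[φ0→sun] = [3022, 4101, 3391]
r5 m[φ0→cld] = [8699, 4788, 6877]
r5 m[φ0→ice] = [365, 424, 471]
r5 m[φ1→ice] = [9, 7, 8]
r5 m[φ2→cld] = [2, 2, 3]
r5 m[φ3→ice] = [9, 1, 4]
r5 m[φ4→sun] = [2, 6, 5]
r5 m[sun→φ0] = [2, 6, 5]
r5 m[sun→φ4] = [3022, 4101, 3391]
r5 m[cld→φ0] = [2, 2, 3]
r5 m[cld→φ2] = [8699, 4788, 6877]
r5 m[ice→φ0] = [81, 7, 32]
r5 m[ice→φ1] = [3285, 424, 1884]
r5 m[ice→φ3] = [3285, 2968, 3768]
fixed point reached at round 5
b[sun] = ⊗ incoming = [6044, 24606, 16955]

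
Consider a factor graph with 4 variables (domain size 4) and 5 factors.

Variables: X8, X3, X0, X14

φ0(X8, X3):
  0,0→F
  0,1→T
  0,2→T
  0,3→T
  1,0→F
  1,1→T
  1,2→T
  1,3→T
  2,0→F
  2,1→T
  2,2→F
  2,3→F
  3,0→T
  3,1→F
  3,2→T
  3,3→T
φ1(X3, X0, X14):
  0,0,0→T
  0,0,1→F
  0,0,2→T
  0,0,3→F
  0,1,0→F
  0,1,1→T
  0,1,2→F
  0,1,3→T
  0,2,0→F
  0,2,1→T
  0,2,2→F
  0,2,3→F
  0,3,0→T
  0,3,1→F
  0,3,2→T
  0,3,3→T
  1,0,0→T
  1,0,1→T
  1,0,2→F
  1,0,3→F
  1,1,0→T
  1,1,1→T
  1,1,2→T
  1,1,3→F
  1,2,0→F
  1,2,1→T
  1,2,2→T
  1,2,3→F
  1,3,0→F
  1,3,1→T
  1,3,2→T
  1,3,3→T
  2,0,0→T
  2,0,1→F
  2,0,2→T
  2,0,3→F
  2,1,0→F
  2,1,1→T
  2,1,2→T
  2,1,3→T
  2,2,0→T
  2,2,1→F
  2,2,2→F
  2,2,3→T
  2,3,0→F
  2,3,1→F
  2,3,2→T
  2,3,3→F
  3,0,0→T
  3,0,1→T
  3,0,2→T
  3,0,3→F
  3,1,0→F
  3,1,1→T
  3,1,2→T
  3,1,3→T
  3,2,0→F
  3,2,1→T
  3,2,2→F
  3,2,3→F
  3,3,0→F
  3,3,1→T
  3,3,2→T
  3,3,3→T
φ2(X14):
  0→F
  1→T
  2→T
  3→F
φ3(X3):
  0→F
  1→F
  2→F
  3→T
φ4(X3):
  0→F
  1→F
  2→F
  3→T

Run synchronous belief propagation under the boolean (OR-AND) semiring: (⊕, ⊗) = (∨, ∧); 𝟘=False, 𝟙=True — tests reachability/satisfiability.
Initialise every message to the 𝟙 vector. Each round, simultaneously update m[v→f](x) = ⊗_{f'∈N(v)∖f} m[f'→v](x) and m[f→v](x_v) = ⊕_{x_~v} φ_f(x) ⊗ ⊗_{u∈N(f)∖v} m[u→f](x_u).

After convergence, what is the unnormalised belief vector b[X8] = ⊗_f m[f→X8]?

init: all messages = 𝟙 over 4 values
r1 m[φ0→X8] = [T, T, T, T]
r1 m[φ0→X3] = [T, T, T, T]
r1 m[φ1→X3] = [T, T, T, T]
r1 m[φ1→X0] = [T, T, T, T]
r1 m[φ1→X14] = [T, T, T, T]
r1 m[φ2→X14] = [F, T, T, F]
r1 m[φ3→X3] = [F, F, F, T]
r1 m[φ4→X3] = [F, F, F, T]
r1 m[X8→φ0] = [T, T, T, T]
r1 m[X3→φ0] = [T, T, T, T]
r1 m[X3→φ1] = [T, T, T, T]
r1 m[X3→φ3] = [T, T, T, T]
r1 m[X3→φ4] = [T, T, T, T]
r1 m[X0→φ1] = [T, T, T, T]
r1 m[X14→φ1] = [T, T, T, T]
r1 m[X14→φ2] = [T, T, T, T]
r2 m[φ0→X8] = [T, T, T, T]
r2 m[φ0→X3] = [T, T, T, T]
r2 m[φ1→X3] = [T, T, T, T]
r2 m[φ1→X0] = [T, T, T, T]
r2 m[φ1→X14] = [T, T, T, T]
r2 m[φ2→X14] = [F, T, T, F]
r2 m[φ3→X3] = [F, F, F, T]
r2 m[φ4→X3] = [F, F, F, T]
r2 m[X8→φ0] = [T, T, T, T]
r2 m[X3→φ0] = [F, F, F, T]
r2 m[X3→φ1] = [F, F, F, T]
r2 m[X3→φ3] = [F, F, F, T]
r2 m[X3→φ4] = [F, F, F, T]
r2 m[X0→φ1] = [T, T, T, T]
r2 m[X14→φ1] = [F, T, T, F]
r2 m[X14→φ2] = [T, T, T, T]
r3 m[φ0→X8] = [T, T, F, T]
r3 m[φ0→X3] = [T, T, T, T]
r3 m[φ1→X3] = [T, T, T, T]
r3 m[φ1→X0] = [T, T, T, T]
r3 m[φ1→X14] = [T, T, T, T]
r3 m[φ2→X14] = [F, T, T, F]
r3 m[φ3→X3] = [F, F, F, T]
r3 m[φ4→X3] = [F, F, F, T]
r3 m[X8→φ0] = [T, T, T, T]
r3 m[X3→φ0] = [F, F, F, T]
r3 m[X3→φ1] = [F, F, F, T]
r3 m[X3→φ3] = [F, F, F, T]
r3 m[X3→φ4] = [F, F, F, T]
r3 m[X0→φ1] = [T, T, T, T]
r3 m[X14→φ1] = [F, T, T, F]
r3 m[X14→φ2] = [T, T, T, T]
r4 m[φ0→X8] = [T, T, F, T]
r4 m[φ0→X3] = [T, T, T, T]
r4 m[φ1→X3] = [T, T, T, T]
r4 m[φ1→X0] = [T, T, T, T]
r4 m[φ1→X14] = [T, T, T, T]
r4 m[φ2→X14] = [F, T, T, F]
r4 m[φ3→X3] = [F, F, F, T]
r4 m[φ4→X3] = [F, F, F, T]
r4 m[X8→φ0] = [T, T, T, T]
r4 m[X3→φ0] = [F, F, F, T]
r4 m[X3→φ1] = [F, F, F, T]
r4 m[X3→φ3] = [F, F, F, T]
r4 m[X3→φ4] = [F, F, F, T]
r4 m[X0→φ1] = [T, T, T, T]
r4 m[X14→φ1] = [F, T, T, F]
r4 m[X14→φ2] = [T, T, T, T]
fixed point reached at round 4
b[X8] = ⊗ incoming = [T, T, F, T]

b[X8] = [T, T, F, T]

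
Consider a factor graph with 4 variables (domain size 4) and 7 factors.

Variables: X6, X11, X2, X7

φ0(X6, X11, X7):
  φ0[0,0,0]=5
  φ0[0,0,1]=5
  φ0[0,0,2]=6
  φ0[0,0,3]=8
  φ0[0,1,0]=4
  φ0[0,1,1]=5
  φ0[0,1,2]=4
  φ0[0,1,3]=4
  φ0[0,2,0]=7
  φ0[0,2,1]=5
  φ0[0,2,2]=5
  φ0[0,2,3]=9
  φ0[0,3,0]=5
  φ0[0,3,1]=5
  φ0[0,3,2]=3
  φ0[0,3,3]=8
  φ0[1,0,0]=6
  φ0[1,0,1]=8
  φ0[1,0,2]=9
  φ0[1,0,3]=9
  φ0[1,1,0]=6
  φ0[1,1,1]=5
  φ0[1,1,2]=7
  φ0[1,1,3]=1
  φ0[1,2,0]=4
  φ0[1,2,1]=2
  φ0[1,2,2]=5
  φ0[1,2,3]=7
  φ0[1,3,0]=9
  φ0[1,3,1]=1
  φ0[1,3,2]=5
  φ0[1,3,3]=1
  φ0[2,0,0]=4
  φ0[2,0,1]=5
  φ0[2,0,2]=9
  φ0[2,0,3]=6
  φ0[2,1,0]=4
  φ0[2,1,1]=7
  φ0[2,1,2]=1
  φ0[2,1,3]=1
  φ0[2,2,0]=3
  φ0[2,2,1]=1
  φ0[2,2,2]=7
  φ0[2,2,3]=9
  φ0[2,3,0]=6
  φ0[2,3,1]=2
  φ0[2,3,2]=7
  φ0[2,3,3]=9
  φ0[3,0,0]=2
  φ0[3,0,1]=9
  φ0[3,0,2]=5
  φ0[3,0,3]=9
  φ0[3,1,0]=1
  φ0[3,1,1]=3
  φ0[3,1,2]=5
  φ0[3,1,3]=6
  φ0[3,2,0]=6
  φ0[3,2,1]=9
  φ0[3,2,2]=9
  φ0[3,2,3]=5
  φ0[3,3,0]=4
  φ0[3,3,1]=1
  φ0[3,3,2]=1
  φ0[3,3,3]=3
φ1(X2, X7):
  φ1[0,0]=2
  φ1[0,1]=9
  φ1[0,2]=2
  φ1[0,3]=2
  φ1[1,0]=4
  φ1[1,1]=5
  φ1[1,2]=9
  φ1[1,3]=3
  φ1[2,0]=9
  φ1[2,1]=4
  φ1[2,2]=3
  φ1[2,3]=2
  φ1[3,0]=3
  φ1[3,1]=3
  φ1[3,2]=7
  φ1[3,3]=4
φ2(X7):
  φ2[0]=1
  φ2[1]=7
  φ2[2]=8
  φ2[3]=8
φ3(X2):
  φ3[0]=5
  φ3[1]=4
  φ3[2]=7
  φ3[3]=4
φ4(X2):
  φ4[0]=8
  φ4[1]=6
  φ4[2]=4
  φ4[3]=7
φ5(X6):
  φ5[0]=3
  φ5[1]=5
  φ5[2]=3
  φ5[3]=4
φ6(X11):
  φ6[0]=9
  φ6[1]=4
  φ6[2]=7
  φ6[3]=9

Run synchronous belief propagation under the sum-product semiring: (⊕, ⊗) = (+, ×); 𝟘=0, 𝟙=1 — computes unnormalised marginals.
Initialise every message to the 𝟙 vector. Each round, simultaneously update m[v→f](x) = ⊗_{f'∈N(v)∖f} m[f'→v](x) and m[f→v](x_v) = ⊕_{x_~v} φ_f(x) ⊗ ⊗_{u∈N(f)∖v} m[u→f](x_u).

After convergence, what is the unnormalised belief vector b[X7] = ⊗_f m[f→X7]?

b[X7] = [1116672, 9293648, 11427840, 6804480]

init: all messages = 𝟙 over 4 values
r1 m[φ0→X6] = [88, 85, 81, 78]
r1 m[φ0→X11] = [105, 64, 93, 70]
r1 m[φ0→X7] = [76, 73, 88, 95]
r1 m[φ1→X2] = [15, 21, 18, 17]
r1 m[φ1→X7] = [18, 21, 21, 11]
r1 m[φ2→X7] = [1, 7, 8, 8]
r1 m[φ3→X2] = [5, 4, 7, 4]
r1 m[φ4→X2] = [8, 6, 4, 7]
r1 m[φ5→X6] = [3, 5, 3, 4]
r1 m[φ6→X11] = [9, 4, 7, 9]
r1 m[X6→φ0] = [1, 1, 1, 1]
r1 m[X6→φ5] = [1, 1, 1, 1]
r1 m[X11→φ0] = [1, 1, 1, 1]
r1 m[X11→φ6] = [1, 1, 1, 1]
r1 m[X2→φ1] = [1, 1, 1, 1]
r1 m[X2→φ3] = [1, 1, 1, 1]
r1 m[X2→φ4] = [1, 1, 1, 1]
r1 m[X7→φ0] = [1, 1, 1, 1]
r1 m[X7→φ1] = [1, 1, 1, 1]
r1 m[X7→φ2] = [1, 1, 1, 1]
r2 m[φ0→X6] = [88, 85, 81, 78]
r2 m[φ0→X11] = [105, 64, 93, 70]
r2 m[φ0→X7] = [76, 73, 88, 95]
r2 m[φ1→X2] = [15, 21, 18, 17]
r2 m[φ1→X7] = [18, 21, 21, 11]
r2 m[φ2→X7] = [1, 7, 8, 8]
r2 m[φ3→X2] = [5, 4, 7, 4]
r2 m[φ4→X2] = [8, 6, 4, 7]
r2 m[φ5→X6] = [3, 5, 3, 4]
r2 m[φ6→X11] = [9, 4, 7, 9]
r2 m[X6→φ0] = [3, 5, 3, 4]
r2 m[X6→φ5] = [88, 85, 81, 78]
r2 m[X11→φ0] = [9, 4, 7, 9]
r2 m[X11→φ6] = [105, 64, 93, 70]
r2 m[X2→φ1] = [40, 24, 28, 28]
r2 m[X2→φ3] = [120, 126, 72, 119]
r2 m[X2→φ4] = [75, 84, 126, 68]
r2 m[X7→φ0] = [18, 147, 168, 88]
r2 m[X7→φ1] = [76, 511, 704, 760]
r2 m[X7→φ2] = [1368, 1533, 1848, 1045]
r3 m[φ0→X6] = [65905, 64607, 67564, 63767]
r3 m[φ0→X11] = [46056, 27407, 36628, 21998]
r3 m[φ0→X7] = [2181, 1964, 2480, 2658]
r3 m[φ1→X2] = [7679, 11475, 6360, 9729]
r3 m[φ1→X7] = [512, 676, 576, 320]
r3 m[φ2→X7] = [1, 7, 8, 8]
r3 m[φ3→X2] = [5, 4, 7, 4]
r3 m[φ4→X2] = [8, 6, 4, 7]
r3 m[φ5→X6] = [3, 5, 3, 4]
r3 m[φ6→X11] = [9, 4, 7, 9]
r3 m[X6→φ0] = [3, 5, 3, 4]
r3 m[X6→φ5] = [88, 85, 81, 78]
r3 m[X11→φ0] = [9, 4, 7, 9]
r3 m[X11→φ6] = [105, 64, 93, 70]
r3 m[X2→φ1] = [40, 24, 28, 28]
r3 m[X2→φ3] = [120, 126, 72, 119]
r3 m[X2→φ4] = [75, 84, 126, 68]
r3 m[X7→φ0] = [18, 147, 168, 88]
r3 m[X7→φ1] = [76, 511, 704, 760]
r3 m[X7→φ2] = [1368, 1533, 1848, 1045]
r4 m[φ0→X6] = [65905, 64607, 67564, 63767]
r4 m[φ0→X11] = [46056, 27407, 36628, 21998]
r4 m[φ0→X7] = [2181, 1964, 2480, 2658]
r4 m[φ1→X2] = [7679, 11475, 6360, 9729]
r4 m[φ1→X7] = [512, 676, 576, 320]
r4 m[φ2→X7] = [1, 7, 8, 8]
r4 m[φ3→X2] = [5, 4, 7, 4]
r4 m[φ4→X2] = [8, 6, 4, 7]
r4 m[φ5→X6] = [3, 5, 3, 4]
r4 m[φ6→X11] = [9, 4, 7, 9]
r4 m[X6→φ0] = [3, 5, 3, 4]
r4 m[X6→φ5] = [65905, 64607, 67564, 63767]
r4 m[X11→φ0] = [9, 4, 7, 9]
r4 m[X11→φ6] = [46056, 27407, 36628, 21998]
r4 m[X2→φ1] = [40, 24, 28, 28]
r4 m[X2→φ3] = [61432, 68850, 25440, 68103]
r4 m[X2→φ4] = [38395, 45900, 44520, 38916]
r4 m[X7→φ0] = [512, 4732, 4608, 2560]
r4 m[X7→φ1] = [2181, 13748, 19840, 21264]
r4 m[X7→φ2] = [1116672, 1327664, 1428480, 850560]
r5 m[φ0→X6] = [1944636, 1876916, 1953656, 1890796]
r5 m[φ0→X11] = [1356632, 810332, 1066752, 636040]
r5 m[φ0→X7] = [2181, 1964, 2480, 2658]
r5 m[φ1→X2] = [210302, 319816, 176669, 271723]
r5 m[φ1→X7] = [512, 676, 576, 320]
r5 m[φ2→X7] = [1, 7, 8, 8]
r5 m[φ3→X2] = [5, 4, 7, 4]
r5 m[φ4→X2] = [8, 6, 4, 7]
r5 m[φ5→X6] = [3, 5, 3, 4]
r5 m[φ6→X11] = [9, 4, 7, 9]
r5 m[X6→φ0] = [3, 5, 3, 4]
r5 m[X6→φ5] = [65905, 64607, 67564, 63767]
r5 m[X11→φ0] = [9, 4, 7, 9]
r5 m[X11→φ6] = [46056, 27407, 36628, 21998]
r5 m[X2→φ1] = [40, 24, 28, 28]
r5 m[X2→φ3] = [61432, 68850, 25440, 68103]
r5 m[X2→φ4] = [38395, 45900, 44520, 38916]
r5 m[X7→φ0] = [512, 4732, 4608, 2560]
r5 m[X7→φ1] = [2181, 13748, 19840, 21264]
r5 m[X7→φ2] = [1116672, 1327664, 1428480, 850560]
r6 m[φ0→X6] = [1944636, 1876916, 1953656, 1890796]
r6 m[φ0→X11] = [1356632, 810332, 1066752, 636040]
r6 m[φ0→X7] = [2181, 1964, 2480, 2658]
r6 m[φ1→X2] = [210302, 319816, 176669, 271723]
r6 m[φ1→X7] = [512, 676, 576, 320]
r6 m[φ2→X7] = [1, 7, 8, 8]
r6 m[φ3→X2] = [5, 4, 7, 4]
r6 m[φ4→X2] = [8, 6, 4, 7]
r6 m[φ5→X6] = [3, 5, 3, 4]
r6 m[φ6→X11] = [9, 4, 7, 9]
r6 m[X6→φ0] = [3, 5, 3, 4]
r6 m[X6→φ5] = [1944636, 1876916, 1953656, 1890796]
r6 m[X11→φ0] = [9, 4, 7, 9]
r6 m[X11→φ6] = [1356632, 810332, 1066752, 636040]
r6 m[X2→φ1] = [40, 24, 28, 28]
r6 m[X2→φ3] = [1682416, 1918896, 706676, 1902061]
r6 m[X2→φ4] = [1051510, 1279264, 1236683, 1086892]
r6 m[X7→φ0] = [512, 4732, 4608, 2560]
r6 m[X7→φ1] = [2181, 13748, 19840, 21264]
r6 m[X7→φ2] = [1116672, 1327664, 1428480, 850560]
r7 m[φ0→X6] = [1944636, 1876916, 1953656, 1890796]
r7 m[φ0→X11] = [1356632, 810332, 1066752, 636040]
r7 m[φ0→X7] = [2181, 1964, 2480, 2658]
r7 m[φ1→X2] = [210302, 319816, 176669, 271723]
r7 m[φ1→X7] = [512, 676, 576, 320]
r7 m[φ2→X7] = [1, 7, 8, 8]
r7 m[φ3→X2] = [5, 4, 7, 4]
r7 m[φ4→X2] = [8, 6, 4, 7]
r7 m[φ5→X6] = [3, 5, 3, 4]
r7 m[φ6→X11] = [9, 4, 7, 9]
r7 m[X6→φ0] = [3, 5, 3, 4]
r7 m[X6→φ5] = [1944636, 1876916, 1953656, 1890796]
r7 m[X11→φ0] = [9, 4, 7, 9]
r7 m[X11→φ6] = [1356632, 810332, 1066752, 636040]
r7 m[X2→φ1] = [40, 24, 28, 28]
r7 m[X2→φ3] = [1682416, 1918896, 706676, 1902061]
r7 m[X2→φ4] = [1051510, 1279264, 1236683, 1086892]
r7 m[X7→φ0] = [512, 4732, 4608, 2560]
r7 m[X7→φ1] = [2181, 13748, 19840, 21264]
r7 m[X7→φ2] = [1116672, 1327664, 1428480, 850560]
fixed point reached at round 7
b[X7] = ⊗ incoming = [1116672, 9293648, 11427840, 6804480]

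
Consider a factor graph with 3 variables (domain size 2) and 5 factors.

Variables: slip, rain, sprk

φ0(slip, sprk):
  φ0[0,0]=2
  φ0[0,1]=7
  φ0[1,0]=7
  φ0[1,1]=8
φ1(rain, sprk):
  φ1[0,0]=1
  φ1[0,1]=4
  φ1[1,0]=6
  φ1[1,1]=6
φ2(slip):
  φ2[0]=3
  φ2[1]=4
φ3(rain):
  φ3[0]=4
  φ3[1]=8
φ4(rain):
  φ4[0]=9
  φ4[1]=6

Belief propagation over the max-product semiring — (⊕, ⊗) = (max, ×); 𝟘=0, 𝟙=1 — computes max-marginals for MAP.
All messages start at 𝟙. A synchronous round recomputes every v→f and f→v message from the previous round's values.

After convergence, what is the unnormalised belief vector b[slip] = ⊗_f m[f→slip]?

init: all messages = 𝟙 over 2 values
r1 m[φ0→slip] = [7, 8]
r1 m[φ0→sprk] = [7, 8]
r1 m[φ1→rain] = [4, 6]
r1 m[φ1→sprk] = [6, 6]
r1 m[φ2→slip] = [3, 4]
r1 m[φ3→rain] = [4, 8]
r1 m[φ4→rain] = [9, 6]
r1 m[slip→φ0] = [1, 1]
r1 m[slip→φ2] = [1, 1]
r1 m[rain→φ1] = [1, 1]
r1 m[rain→φ3] = [1, 1]
r1 m[rain→φ4] = [1, 1]
r1 m[sprk→φ0] = [1, 1]
r1 m[sprk→φ1] = [1, 1]
r2 m[φ0→slip] = [7, 8]
r2 m[φ0→sprk] = [7, 8]
r2 m[φ1→rain] = [4, 6]
r2 m[φ1→sprk] = [6, 6]
r2 m[φ2→slip] = [3, 4]
r2 m[φ3→rain] = [4, 8]
r2 m[φ4→rain] = [9, 6]
r2 m[slip→φ0] = [3, 4]
r2 m[slip→φ2] = [7, 8]
r2 m[rain→φ1] = [36, 48]
r2 m[rain→φ3] = [36, 36]
r2 m[rain→φ4] = [16, 48]
r2 m[sprk→φ0] = [6, 6]
r2 m[sprk→φ1] = [7, 8]
r3 m[φ0→slip] = [42, 48]
r3 m[φ0→sprk] = [28, 32]
r3 m[φ1→rain] = [32, 48]
r3 m[φ1→sprk] = [288, 288]
r3 m[φ2→slip] = [3, 4]
r3 m[φ3→rain] = [4, 8]
r3 m[φ4→rain] = [9, 6]
r3 m[slip→φ0] = [3, 4]
r3 m[slip→φ2] = [7, 8]
r3 m[rain→φ1] = [36, 48]
r3 m[rain→φ3] = [36, 36]
r3 m[rain→φ4] = [16, 48]
r3 m[sprk→φ0] = [6, 6]
r3 m[sprk→φ1] = [7, 8]
r4 m[φ0→slip] = [42, 48]
r4 m[φ0→sprk] = [28, 32]
r4 m[φ1→rain] = [32, 48]
r4 m[φ1→sprk] = [288, 288]
r4 m[φ2→slip] = [3, 4]
r4 m[φ3→rain] = [4, 8]
r4 m[φ4→rain] = [9, 6]
r4 m[slip→φ0] = [3, 4]
r4 m[slip→φ2] = [42, 48]
r4 m[rain→φ1] = [36, 48]
r4 m[rain→φ3] = [288, 288]
r4 m[rain→φ4] = [128, 384]
r4 m[sprk→φ0] = [288, 288]
r4 m[sprk→φ1] = [28, 32]
r5 m[φ0→slip] = [2016, 2304]
r5 m[φ0→sprk] = [28, 32]
r5 m[φ1→rain] = [128, 192]
r5 m[φ1→sprk] = [288, 288]
r5 m[φ2→slip] = [3, 4]
r5 m[φ3→rain] = [4, 8]
r5 m[φ4→rain] = [9, 6]
r5 m[slip→φ0] = [3, 4]
r5 m[slip→φ2] = [42, 48]
r5 m[rain→φ1] = [36, 48]
r5 m[rain→φ3] = [288, 288]
r5 m[rain→φ4] = [128, 384]
r5 m[sprk→φ0] = [288, 288]
r5 m[sprk→φ1] = [28, 32]
r6 m[φ0→slip] = [2016, 2304]
r6 m[φ0→sprk] = [28, 32]
r6 m[φ1→rain] = [128, 192]
r6 m[φ1→sprk] = [288, 288]
r6 m[φ2→slip] = [3, 4]
r6 m[φ3→rain] = [4, 8]
r6 m[φ4→rain] = [9, 6]
r6 m[slip→φ0] = [3, 4]
r6 m[slip→φ2] = [2016, 2304]
r6 m[rain→φ1] = [36, 48]
r6 m[rain→φ3] = [1152, 1152]
r6 m[rain→φ4] = [512, 1536]
r6 m[sprk→φ0] = [288, 288]
r6 m[sprk→φ1] = [28, 32]
r7 m[φ0→slip] = [2016, 2304]
r7 m[φ0→sprk] = [28, 32]
r7 m[φ1→rain] = [128, 192]
r7 m[φ1→sprk] = [288, 288]
r7 m[φ2→slip] = [3, 4]
r7 m[φ3→rain] = [4, 8]
r7 m[φ4→rain] = [9, 6]
r7 m[slip→φ0] = [3, 4]
r7 m[slip→φ2] = [2016, 2304]
r7 m[rain→φ1] = [36, 48]
r7 m[rain→φ3] = [1152, 1152]
r7 m[rain→φ4] = [512, 1536]
r7 m[sprk→φ0] = [288, 288]
r7 m[sprk→φ1] = [28, 32]
fixed point reached at round 7
b[slip] = ⊗ incoming = [6048, 9216]

b[slip] = [6048, 9216]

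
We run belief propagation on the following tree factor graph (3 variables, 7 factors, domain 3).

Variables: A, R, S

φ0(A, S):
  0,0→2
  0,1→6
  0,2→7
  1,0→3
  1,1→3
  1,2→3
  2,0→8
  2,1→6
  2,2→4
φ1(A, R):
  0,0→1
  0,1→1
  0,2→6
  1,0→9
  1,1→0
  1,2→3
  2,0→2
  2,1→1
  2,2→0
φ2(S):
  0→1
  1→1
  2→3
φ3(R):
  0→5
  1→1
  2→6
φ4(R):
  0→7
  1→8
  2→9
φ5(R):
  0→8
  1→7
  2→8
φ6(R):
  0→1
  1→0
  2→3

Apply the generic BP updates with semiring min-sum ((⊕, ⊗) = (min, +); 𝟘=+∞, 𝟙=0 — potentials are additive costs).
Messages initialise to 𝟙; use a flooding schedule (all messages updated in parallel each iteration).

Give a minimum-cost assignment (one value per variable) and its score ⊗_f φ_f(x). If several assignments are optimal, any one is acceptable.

init: all messages = 𝟙 over 3 values
r1 m[φ0→A] = [2, 3, 4]
r1 m[φ0→S] = [2, 3, 3]
r1 m[φ1→A] = [1, 0, 0]
r1 m[φ1→R] = [1, 0, 0]
r1 m[φ2→S] = [1, 1, 3]
r1 m[φ3→R] = [5, 1, 6]
r1 m[φ4→R] = [7, 8, 9]
r1 m[φ5→R] = [8, 7, 8]
r1 m[φ6→R] = [1, 0, 3]
r1 m[A→φ0] = [0, 0, 0]
r1 m[A→φ1] = [0, 0, 0]
r1 m[R→φ1] = [0, 0, 0]
r1 m[R→φ3] = [0, 0, 0]
r1 m[R→φ4] = [0, 0, 0]
r1 m[R→φ5] = [0, 0, 0]
r1 m[R→φ6] = [0, 0, 0]
r1 m[S→φ0] = [0, 0, 0]
r1 m[S→φ2] = [0, 0, 0]
r2 m[φ0→A] = [2, 3, 4]
r2 m[φ0→S] = [2, 3, 3]
r2 m[φ1→A] = [1, 0, 0]
r2 m[φ1→R] = [1, 0, 0]
r2 m[φ2→S] = [1, 1, 3]
r2 m[φ3→R] = [5, 1, 6]
r2 m[φ4→R] = [7, 8, 9]
r2 m[φ5→R] = [8, 7, 8]
r2 m[φ6→R] = [1, 0, 3]
r2 m[A→φ0] = [1, 0, 0]
r2 m[A→φ1] = [2, 3, 4]
r2 m[R→φ1] = [21, 16, 26]
r2 m[R→φ3] = [17, 15, 20]
r2 m[R→φ4] = [15, 8, 17]
r2 m[R→φ5] = [14, 9, 18]
r2 m[R→φ6] = [21, 16, 23]
r2 m[S→φ0] = [1, 1, 3]
r2 m[S→φ2] = [2, 3, 3]
r3 m[φ0→A] = [3, 4, 7]
r3 m[φ0→S] = [3, 3, 3]
r3 m[φ1→A] = [17, 16, 17]
r3 m[φ1→R] = [3, 3, 4]
r3 m[φ2→S] = [1, 1, 3]
r3 m[φ3→R] = [5, 1, 6]
r3 m[φ4→R] = [7, 8, 9]
r3 m[φ5→R] = [8, 7, 8]
r3 m[φ6→R] = [1, 0, 3]
r3 m[A→φ0] = [1, 0, 0]
r3 m[A→φ1] = [2, 3, 4]
r3 m[R→φ1] = [21, 16, 26]
r3 m[R→φ3] = [17, 15, 20]
r3 m[R→φ4] = [15, 8, 17]
r3 m[R→φ5] = [14, 9, 18]
r3 m[R→φ6] = [21, 16, 23]
r3 m[S→φ0] = [1, 1, 3]
r3 m[S→φ2] = [2, 3, 3]
r4 m[φ0→A] = [3, 4, 7]
r4 m[φ0→S] = [3, 3, 3]
r4 m[φ1→A] = [17, 16, 17]
r4 m[φ1→R] = [3, 3, 4]
r4 m[φ2→S] = [1, 1, 3]
r4 m[φ3→R] = [5, 1, 6]
r4 m[φ4→R] = [7, 8, 9]
r4 m[φ5→R] = [8, 7, 8]
r4 m[φ6→R] = [1, 0, 3]
r4 m[A→φ0] = [17, 16, 17]
r4 m[A→φ1] = [3, 4, 7]
r4 m[R→φ1] = [21, 16, 26]
r4 m[R→φ3] = [19, 18, 24]
r4 m[R→φ4] = [17, 11, 21]
r4 m[R→φ5] = [16, 12, 22]
r4 m[R→φ6] = [23, 19, 27]
r4 m[S→φ0] = [1, 1, 3]
r4 m[S→φ2] = [3, 3, 3]
r5 m[φ0→A] = [3, 4, 7]
r5 m[φ0→S] = [19, 19, 19]
r5 m[φ1→A] = [17, 16, 17]
r5 m[φ1→R] = [4, 4, 7]
r5 m[φ2→S] = [1, 1, 3]
r5 m[φ3→R] = [5, 1, 6]
r5 m[φ4→R] = [7, 8, 9]
r5 m[φ5→R] = [8, 7, 8]
r5 m[φ6→R] = [1, 0, 3]
r5 m[A→φ0] = [17, 16, 17]
r5 m[A→φ1] = [3, 4, 7]
r5 m[R→φ1] = [21, 16, 26]
r5 m[R→φ3] = [19, 18, 24]
r5 m[R→φ4] = [17, 11, 21]
r5 m[R→φ5] = [16, 12, 22]
r5 m[R→φ6] = [23, 19, 27]
r5 m[S→φ0] = [1, 1, 3]
r5 m[S→φ2] = [3, 3, 3]
r6 m[φ0→A] = [3, 4, 7]
r6 m[φ0→S] = [19, 19, 19]
r6 m[φ1→A] = [17, 16, 17]
r6 m[φ1→R] = [4, 4, 7]
r6 m[φ2→S] = [1, 1, 3]
r6 m[φ3→R] = [5, 1, 6]
r6 m[φ4→R] = [7, 8, 9]
r6 m[φ5→R] = [8, 7, 8]
r6 m[φ6→R] = [1, 0, 3]
r6 m[A→φ0] = [17, 16, 17]
r6 m[A→φ1] = [3, 4, 7]
r6 m[R→φ1] = [21, 16, 26]
r6 m[R→φ3] = [20, 19, 27]
r6 m[R→φ4] = [18, 12, 24]
r6 m[R→φ5] = [17, 13, 25]
r6 m[R→φ6] = [24, 20, 30]
r6 m[S→φ0] = [1, 1, 3]
r6 m[S→φ2] = [19, 19, 19]
r7 m[φ0→A] = [3, 4, 7]
r7 m[φ0→S] = [19, 19, 19]
r7 m[φ1→A] = [17, 16, 17]
r7 m[φ1→R] = [4, 4, 7]
r7 m[φ2→S] = [1, 1, 3]
r7 m[φ3→R] = [5, 1, 6]
r7 m[φ4→R] = [7, 8, 9]
r7 m[φ5→R] = [8, 7, 8]
r7 m[φ6→R] = [1, 0, 3]
r7 m[A→φ0] = [17, 16, 17]
r7 m[A→φ1] = [3, 4, 7]
r7 m[R→φ1] = [21, 16, 26]
r7 m[R→φ3] = [20, 19, 27]
r7 m[R→φ4] = [18, 12, 24]
r7 m[R→φ5] = [17, 13, 25]
r7 m[R→φ6] = [24, 20, 30]
r7 m[S→φ0] = [1, 1, 3]
r7 m[S→φ2] = [19, 19, 19]
fixed point reached at round 7
traceback from A: (A=0, R=1, S=0), score=20

assignment: (A=0, R=1, S=0); score = 20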